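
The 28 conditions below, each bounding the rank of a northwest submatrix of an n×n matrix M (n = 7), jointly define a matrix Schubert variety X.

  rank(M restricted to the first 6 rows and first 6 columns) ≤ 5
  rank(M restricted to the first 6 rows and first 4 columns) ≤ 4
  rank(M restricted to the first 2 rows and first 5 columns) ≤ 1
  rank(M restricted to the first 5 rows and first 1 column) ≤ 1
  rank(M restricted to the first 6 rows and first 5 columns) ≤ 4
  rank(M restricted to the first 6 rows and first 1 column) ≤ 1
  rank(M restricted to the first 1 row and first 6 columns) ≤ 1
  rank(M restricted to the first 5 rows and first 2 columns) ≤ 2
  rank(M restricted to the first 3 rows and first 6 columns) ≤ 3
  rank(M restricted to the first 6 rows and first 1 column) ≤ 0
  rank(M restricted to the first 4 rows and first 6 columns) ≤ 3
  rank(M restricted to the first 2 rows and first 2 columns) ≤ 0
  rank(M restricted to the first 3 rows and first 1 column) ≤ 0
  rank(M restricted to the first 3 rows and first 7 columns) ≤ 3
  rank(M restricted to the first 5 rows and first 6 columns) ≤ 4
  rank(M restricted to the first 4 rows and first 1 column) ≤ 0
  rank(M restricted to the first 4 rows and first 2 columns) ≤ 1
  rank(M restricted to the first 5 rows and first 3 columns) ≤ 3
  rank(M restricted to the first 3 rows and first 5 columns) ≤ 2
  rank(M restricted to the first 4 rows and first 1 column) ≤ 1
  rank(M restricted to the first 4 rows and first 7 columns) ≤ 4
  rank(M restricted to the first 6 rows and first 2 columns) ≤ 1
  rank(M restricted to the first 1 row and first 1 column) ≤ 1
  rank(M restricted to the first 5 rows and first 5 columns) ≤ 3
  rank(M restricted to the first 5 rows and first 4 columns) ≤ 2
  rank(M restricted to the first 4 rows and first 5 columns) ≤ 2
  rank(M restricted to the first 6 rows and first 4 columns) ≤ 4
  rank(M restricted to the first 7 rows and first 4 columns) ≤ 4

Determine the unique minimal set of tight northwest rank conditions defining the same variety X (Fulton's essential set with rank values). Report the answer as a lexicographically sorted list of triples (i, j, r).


The tightest implied rank at each (i,j), from the 28 conditions:

  row 1: 0  0  1  1  1  1  1
  row 2: 0  0  1  1  1  2  2
  row 3: 0  1  2  2  2  3  3
  row 4: 0  1  2  2  2  3  4
  row 5: 0  1  2  2  3  4  5
  row 6: 0  1  2  3  4  5  6
  row 7: 1  2  3  4  5  6  7

reading off 1-entries of Δ²R: w = (3, 6, 2, 7, 5, 4, 1).

Fulton essential set (5 of the 13 Rothe cells):

[(2, 2, 0), (2, 5, 1), (4, 5, 2), (5, 4, 2), (6, 1, 0)]


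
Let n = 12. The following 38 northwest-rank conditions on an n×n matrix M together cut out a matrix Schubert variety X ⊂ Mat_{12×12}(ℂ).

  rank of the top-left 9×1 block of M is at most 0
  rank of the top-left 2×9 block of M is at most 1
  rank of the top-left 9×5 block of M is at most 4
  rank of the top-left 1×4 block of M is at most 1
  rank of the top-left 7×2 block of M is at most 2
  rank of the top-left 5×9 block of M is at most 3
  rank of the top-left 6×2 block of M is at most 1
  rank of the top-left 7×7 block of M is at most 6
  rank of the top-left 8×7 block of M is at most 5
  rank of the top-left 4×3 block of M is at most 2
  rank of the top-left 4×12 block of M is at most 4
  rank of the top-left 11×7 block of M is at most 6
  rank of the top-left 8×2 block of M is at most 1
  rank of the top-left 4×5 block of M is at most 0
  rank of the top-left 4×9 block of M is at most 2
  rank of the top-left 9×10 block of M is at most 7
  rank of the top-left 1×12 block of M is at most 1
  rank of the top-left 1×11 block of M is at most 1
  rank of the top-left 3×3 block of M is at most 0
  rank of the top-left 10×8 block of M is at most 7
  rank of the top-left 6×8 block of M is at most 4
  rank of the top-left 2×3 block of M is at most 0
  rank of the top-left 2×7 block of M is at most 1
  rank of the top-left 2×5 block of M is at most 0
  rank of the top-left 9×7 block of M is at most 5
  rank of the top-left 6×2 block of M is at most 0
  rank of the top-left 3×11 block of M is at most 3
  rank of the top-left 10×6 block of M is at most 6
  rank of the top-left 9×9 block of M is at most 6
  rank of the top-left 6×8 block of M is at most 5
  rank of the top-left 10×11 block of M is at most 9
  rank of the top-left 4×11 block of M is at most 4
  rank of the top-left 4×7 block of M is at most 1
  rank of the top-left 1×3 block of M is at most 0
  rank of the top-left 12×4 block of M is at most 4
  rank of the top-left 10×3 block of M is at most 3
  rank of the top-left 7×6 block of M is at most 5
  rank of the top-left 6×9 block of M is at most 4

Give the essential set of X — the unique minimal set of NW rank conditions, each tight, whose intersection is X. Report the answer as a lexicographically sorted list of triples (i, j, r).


Computing R[i][j] = min implied NW-rank bound (n=12, 38 conditions):

  0 | 0 | 0 | 0 | 0 | 1 | 1 | 1 | 1 | 1 | 1 | 1
  0 | 0 | 0 | 0 | 0 | 1 | 1 | 1 | 1 | 2 | 2 | 2
  0 | 0 | 0 | 0 | 0 | 1 | 1 | 2 | 2 | 3 | 3 | 3
  0 | 0 | 0 | 0 | 0 | 1 | 1 | 2 | 2 | 3 | 4 | 4
  0 | 0 | 1 | 1 | 1 | 2 | 2 | 3 | 3 | 4 | 5 | 5
  0 | 0 | 1 | 2 | 2 | 3 | 3 | 4 | 4 | 5 | 6 | 6
  0 | 1 | 2 | 3 | 3 | 4 | 4 | 5 | 5 | 6 | 7 | 7
  0 | 1 | 2 | 3 | 4 | 5 | 5 | 6 | 6 | 7 | 8 | 8
  0 | 1 | 2 | 3 | 4 | 5 | 5 | 6 | 6 | 7 | 8 | 9
  1 | 2 | 3 | 4 | 5 | 6 | 6 | 7 | 7 | 8 | 9 | 10
  1 | 2 | 3 | 4 | 5 | 6 | 6 | 7 | 8 | 9 | 10 | 11
  1 | 2 | 3 | 4 | 5 | 6 | 7 | 8 | 9 | 10 | 11 | 12

second differences of R give the permutation w = (6, 10, 8, 11, 3, 4, 2, 5, 12, 1, 9, 7).

ℓ(w)=36; the 9 essential cells (i,j,r):

[(2, 9, 1), (4, 5, 0), (4, 7, 1), (4, 9, 2), (6, 2, 0), (9, 1, 0), (9, 7, 5), (9, 9, 6), (11, 7, 6)]


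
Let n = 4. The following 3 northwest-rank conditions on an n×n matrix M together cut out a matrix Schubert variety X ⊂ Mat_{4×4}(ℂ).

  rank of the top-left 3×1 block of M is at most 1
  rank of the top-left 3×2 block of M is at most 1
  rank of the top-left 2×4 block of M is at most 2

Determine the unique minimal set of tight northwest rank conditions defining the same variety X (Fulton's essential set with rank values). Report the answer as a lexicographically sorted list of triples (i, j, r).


Rank table r_w(4×4) implied by the 3 constraints:

  R[1]: 1  1  1  1
  R[2]: 1  1  2  2
  R[3]: 1  1  2  3
  R[4]: 1  2  3  4

the unique w with this rank table is (1, 3, 4, 2).

ℓ(w)=2; the 1 essential cell (i,j,r):

[(3, 2, 1)]


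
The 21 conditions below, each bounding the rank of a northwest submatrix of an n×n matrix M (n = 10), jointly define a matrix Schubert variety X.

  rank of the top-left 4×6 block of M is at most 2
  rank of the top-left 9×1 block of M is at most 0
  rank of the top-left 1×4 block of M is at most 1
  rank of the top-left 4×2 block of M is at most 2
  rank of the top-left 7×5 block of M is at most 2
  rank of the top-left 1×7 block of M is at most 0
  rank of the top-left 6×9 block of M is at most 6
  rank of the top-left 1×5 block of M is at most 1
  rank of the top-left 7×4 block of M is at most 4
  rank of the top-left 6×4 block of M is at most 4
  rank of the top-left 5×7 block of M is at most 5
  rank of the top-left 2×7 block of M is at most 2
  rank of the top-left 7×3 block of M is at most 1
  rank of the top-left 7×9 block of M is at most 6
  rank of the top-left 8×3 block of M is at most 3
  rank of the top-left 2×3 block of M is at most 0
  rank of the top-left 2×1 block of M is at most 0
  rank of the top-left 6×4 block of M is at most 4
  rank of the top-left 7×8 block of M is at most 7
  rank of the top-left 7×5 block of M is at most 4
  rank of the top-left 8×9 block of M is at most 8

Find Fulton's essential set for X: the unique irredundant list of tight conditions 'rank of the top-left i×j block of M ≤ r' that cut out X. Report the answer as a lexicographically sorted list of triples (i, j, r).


Propagating the 21 rank bounds to every northwest block:

  i=1: 0 | 0 | 0 | 0 | 0 | 0 | 0 | 1 | 1 | 1
  i=2: 0 | 0 | 0 | 1 | 1 | 1 | 1 | 2 | 2 | 2
  i=3: 0 | 1 | 1 | 2 | 2 | 2 | 2 | 3 | 3 | 3
  i=4: 0 | 1 | 1 | 2 | 2 | 2 | 3 | 4 | 4 | 4
  i=5: 0 | 1 | 1 | 2 | 2 | 3 | 4 | 5 | 5 | 5
  i=6: 0 | 1 | 1 | 2 | 2 | 3 | 4 | 5 | 6 | 6
  i=7: 0 | 1 | 1 | 2 | 2 | 3 | 4 | 5 | 6 | 7
  i=8: 0 | 1 | 2 | 3 | 3 | 4 | 5 | 6 | 7 | 8
  i=9: 0 | 1 | 2 | 3 | 4 | 5 | 6 | 7 | 8 | 9
  i=10: 1 | 2 | 3 | 4 | 5 | 6 | 7 | 8 | 9 | 10

hence w(1..10) = (8, 4, 2, 7, 6, 9, 10, 3, 5, 1).

Rothe diagram D(w) (26 cells), 6 SE-corners (essential conditions):

[(1, 7, 0), (2, 3, 0), (4, 6, 2), (7, 3, 1), (7, 5, 2), (9, 1, 0)]


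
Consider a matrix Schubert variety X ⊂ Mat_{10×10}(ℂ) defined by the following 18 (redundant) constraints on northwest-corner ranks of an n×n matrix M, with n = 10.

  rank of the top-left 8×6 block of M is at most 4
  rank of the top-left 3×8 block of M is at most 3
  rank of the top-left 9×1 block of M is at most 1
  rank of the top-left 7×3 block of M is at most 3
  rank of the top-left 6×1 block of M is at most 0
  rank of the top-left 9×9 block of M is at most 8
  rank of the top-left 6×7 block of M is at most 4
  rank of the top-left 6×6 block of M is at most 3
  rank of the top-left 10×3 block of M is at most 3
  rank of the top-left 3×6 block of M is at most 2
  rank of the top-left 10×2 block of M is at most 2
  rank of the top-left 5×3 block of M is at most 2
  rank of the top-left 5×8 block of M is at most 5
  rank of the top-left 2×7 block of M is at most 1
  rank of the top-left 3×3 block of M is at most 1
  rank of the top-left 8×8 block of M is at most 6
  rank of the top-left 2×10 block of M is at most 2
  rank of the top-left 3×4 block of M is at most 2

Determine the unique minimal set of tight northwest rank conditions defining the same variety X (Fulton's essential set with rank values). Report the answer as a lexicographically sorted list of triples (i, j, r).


Rank table r_w(10×10) implied by the 18 constraints:

  row 1: 0 1 1 1 1 1 1 1 1 1
  row 2: 0 1 1 1 1 1 1 2 2 2
  row 3: 0 1 1 2 2 2 2 3 3 3
  row 4: 0 1 2 3 3 3 3 4 4 4
  row 5: 0 1 2 3 3 3 4 5 5 5
  row 6: 0 1 2 3 3 3 4 5 6 6
  row 7: 1 2 3 4 4 4 5 6 7 7
  row 8: 1 2 3 4 4 4 5 6 7 8
  row 9: 1 2 3 4 5 5 6 7 8 9
  row 10: 1 2 3 4 5 6 7 8 9 10

reading off 1-entries of Δ²R: w = (2, 8, 4, 3, 7, 9, 1, 10, 5, 6).

|D(w)|=18, |Ess(w)|=5:

[(2, 7, 1), (3, 3, 1), (6, 1, 0), (6, 6, 3), (8, 6, 4)]


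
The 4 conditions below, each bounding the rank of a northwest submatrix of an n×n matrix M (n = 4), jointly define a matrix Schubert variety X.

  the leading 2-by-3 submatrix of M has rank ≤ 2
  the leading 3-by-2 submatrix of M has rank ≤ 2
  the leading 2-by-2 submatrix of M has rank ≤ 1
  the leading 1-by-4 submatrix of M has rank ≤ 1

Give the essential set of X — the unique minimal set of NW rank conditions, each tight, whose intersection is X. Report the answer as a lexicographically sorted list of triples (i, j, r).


The tightest implied rank at each (i,j), from the 4 conditions:

  row 1: 1 | 1 | 1 | 1
  row 2: 1 | 1 | 2 | 2
  row 3: 1 | 2 | 3 | 3
  row 4: 1 | 2 | 3 | 4

the unique w with this rank table is (1, 3, 2, 4).

1 SE-corner of the 1-cell Rothe diagram gives Ess(w):

[(2, 2, 1)]


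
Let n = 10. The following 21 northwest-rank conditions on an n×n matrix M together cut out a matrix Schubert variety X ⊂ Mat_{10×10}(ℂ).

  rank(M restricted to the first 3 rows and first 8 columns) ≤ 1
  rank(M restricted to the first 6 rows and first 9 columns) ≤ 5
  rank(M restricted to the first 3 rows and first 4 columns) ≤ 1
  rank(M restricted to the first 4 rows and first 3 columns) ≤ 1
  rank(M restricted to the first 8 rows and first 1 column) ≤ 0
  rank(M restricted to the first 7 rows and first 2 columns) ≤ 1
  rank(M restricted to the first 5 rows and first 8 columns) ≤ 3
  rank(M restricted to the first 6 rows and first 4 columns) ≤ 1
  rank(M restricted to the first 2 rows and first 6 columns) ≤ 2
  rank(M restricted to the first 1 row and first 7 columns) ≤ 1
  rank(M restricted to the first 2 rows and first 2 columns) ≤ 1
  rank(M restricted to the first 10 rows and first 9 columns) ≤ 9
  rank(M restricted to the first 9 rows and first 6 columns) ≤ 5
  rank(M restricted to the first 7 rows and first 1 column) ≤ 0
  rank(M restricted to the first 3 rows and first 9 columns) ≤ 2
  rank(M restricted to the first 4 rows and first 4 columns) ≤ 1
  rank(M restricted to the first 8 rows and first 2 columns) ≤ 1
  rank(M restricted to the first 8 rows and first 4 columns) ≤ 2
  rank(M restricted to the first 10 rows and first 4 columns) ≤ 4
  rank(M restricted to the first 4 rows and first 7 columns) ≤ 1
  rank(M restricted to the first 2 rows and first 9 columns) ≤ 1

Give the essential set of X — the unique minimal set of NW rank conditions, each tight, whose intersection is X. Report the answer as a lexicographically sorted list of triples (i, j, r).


Propagating the 21 rank bounds to every northwest block:

  0, 1, 1, 1, 1, 1, 1, 1, 1, 1
  0, 1, 1, 1, 1, 1, 1, 1, 1, 2
  0, 1, 1, 1, 1, 1, 1, 1, 2, 3
  0, 1, 1, 1, 1, 1, 1, 2, 3, 4
  0, 1, 1, 1, 2, 2, 2, 3, 4, 5
  0, 1, 1, 1, 2, 3, 3, 4, 5, 6
  0, 1, 2, 2, 3, 4, 4, 5, 6, 7
  0, 1, 2, 2, 3, 4, 5, 6, 7, 8
  1, 2, 3, 3, 4, 5, 6, 7, 8, 9
  1, 2, 3, 4, 5, 6, 7, 8, 9, 10

giving w = (2, 10, 9, 8, 5, 6, 3, 7, 1, 4) via Δ²R.

Rothe diagram D(w) (31 cells), 6 SE-corners (essential conditions):

[(2, 9, 1), (3, 8, 1), (4, 7, 1), (6, 4, 1), (8, 1, 0), (8, 4, 2)]


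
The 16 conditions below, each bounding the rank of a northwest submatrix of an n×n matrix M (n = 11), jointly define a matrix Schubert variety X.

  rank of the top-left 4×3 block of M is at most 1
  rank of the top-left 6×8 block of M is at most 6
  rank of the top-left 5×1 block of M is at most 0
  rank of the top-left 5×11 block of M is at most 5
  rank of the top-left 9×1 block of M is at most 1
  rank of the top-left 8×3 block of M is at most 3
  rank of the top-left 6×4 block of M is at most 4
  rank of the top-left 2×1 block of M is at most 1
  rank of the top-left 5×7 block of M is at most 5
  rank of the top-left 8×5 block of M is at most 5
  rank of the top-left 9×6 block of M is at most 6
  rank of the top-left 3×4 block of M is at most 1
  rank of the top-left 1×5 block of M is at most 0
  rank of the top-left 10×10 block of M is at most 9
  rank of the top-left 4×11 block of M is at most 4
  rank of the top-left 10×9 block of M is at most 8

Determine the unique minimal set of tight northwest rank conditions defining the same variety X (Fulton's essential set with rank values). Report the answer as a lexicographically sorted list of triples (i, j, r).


Propagating the 16 rank bounds to every northwest block:

  i=1: 0 0 0 0 0 1 1 1 1 1 1
  i=2: 0 1 1 1 1 2 2 2 2 2 2
  i=3: 0 1 1 1 2 3 3 3 3 3 3
  i=4: 0 1 1 2 3 4 4 4 4 4 4
  i=5: 0 1 2 3 4 5 5 5 5 5 5
  i=6: 1 2 3 4 5 6 6 6 6 6 6
  i=7: 1 2 3 4 5 6 7 7 7 7 7
  i=8: 1 2 3 4 5 6 7 8 8 8 8
  i=9: 1 2 3 4 5 6 7 8 8 9 9
  i=10: 1 2 3 4 5 6 7 8 8 9 10
  i=11: 1 2 3 4 5 6 7 8 9 10 11

the unique w with this rank table is (6, 2, 5, 4, 3, 1, 7, 8, 10, 11, 9).

Rothe diagram D(w) (14 cells), 5 SE-corners (essential conditions):

[(1, 5, 0), (3, 4, 1), (4, 3, 1), (5, 1, 0), (10, 9, 8)]


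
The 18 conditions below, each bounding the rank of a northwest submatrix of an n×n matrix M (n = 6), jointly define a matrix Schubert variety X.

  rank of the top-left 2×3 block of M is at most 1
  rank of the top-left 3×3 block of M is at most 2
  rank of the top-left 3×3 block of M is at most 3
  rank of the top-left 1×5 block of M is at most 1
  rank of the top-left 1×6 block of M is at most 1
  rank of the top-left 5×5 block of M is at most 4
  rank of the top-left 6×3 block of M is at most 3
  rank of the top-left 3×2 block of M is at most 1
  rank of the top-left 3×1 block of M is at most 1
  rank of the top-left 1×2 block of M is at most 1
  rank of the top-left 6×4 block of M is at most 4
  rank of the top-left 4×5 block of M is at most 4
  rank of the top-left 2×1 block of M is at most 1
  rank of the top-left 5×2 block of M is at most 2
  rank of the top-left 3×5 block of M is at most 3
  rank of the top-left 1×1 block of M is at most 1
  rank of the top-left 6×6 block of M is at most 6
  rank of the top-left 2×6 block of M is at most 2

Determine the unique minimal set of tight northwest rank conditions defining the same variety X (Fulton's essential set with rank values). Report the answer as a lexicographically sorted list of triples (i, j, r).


Reconstructing r_w from the 18 given conditions:

  R[1]: 1, 1, 1, 1, 1, 1
  R[2]: 1, 1, 1, 2, 2, 2
  R[3]: 1, 1, 2, 3, 3, 3
  R[4]: 1, 2, 3, 4, 4, 4
  R[5]: 1, 2, 3, 4, 4, 5
  R[6]: 1, 2, 3, 4, 5, 6

hence w(1..6) = (1, 4, 3, 2, 6, 5).

ℓ(w)=4; the 3 essential cells (i,j,r):

[(2, 3, 1), (3, 2, 1), (5, 5, 4)]


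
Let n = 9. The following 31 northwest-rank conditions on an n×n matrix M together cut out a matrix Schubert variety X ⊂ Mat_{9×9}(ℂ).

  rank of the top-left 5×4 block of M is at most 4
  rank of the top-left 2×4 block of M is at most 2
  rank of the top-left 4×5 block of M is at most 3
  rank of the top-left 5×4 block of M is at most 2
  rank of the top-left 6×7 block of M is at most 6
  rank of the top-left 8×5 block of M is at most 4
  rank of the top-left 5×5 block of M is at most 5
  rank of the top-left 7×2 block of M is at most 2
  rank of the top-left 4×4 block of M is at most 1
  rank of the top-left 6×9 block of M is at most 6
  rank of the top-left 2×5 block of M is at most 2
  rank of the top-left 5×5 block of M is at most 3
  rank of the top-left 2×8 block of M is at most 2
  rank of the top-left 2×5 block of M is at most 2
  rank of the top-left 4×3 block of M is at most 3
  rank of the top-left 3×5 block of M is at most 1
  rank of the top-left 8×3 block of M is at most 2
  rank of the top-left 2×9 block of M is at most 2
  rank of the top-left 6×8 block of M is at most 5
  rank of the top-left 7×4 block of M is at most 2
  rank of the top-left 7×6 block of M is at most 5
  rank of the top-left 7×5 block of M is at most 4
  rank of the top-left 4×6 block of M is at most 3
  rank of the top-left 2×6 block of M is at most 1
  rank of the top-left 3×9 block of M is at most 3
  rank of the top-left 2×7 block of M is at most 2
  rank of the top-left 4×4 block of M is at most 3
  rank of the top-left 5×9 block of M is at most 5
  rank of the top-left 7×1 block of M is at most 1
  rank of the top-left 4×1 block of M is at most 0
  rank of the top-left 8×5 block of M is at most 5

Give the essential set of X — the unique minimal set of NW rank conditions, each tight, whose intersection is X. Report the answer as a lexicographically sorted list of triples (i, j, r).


The tightest implied rank at each (i,j), from the 31 conditions:

  i=1: 0 | 1 | 1 | 1 | 1 | 1 | 1 | 1 | 1
  i=2: 0 | 1 | 1 | 1 | 1 | 1 | 2 | 2 | 2
  i=3: 0 | 1 | 1 | 1 | 1 | 2 | 3 | 3 | 3
  i=4: 0 | 1 | 1 | 1 | 2 | 3 | 4 | 4 | 4
  i=5: 1 | 2 | 2 | 2 | 3 | 4 | 5 | 5 | 5
  i=6: 1 | 2 | 2 | 2 | 3 | 4 | 5 | 5 | 6
  i=7: 1 | 2 | 2 | 2 | 3 | 4 | 5 | 6 | 7
  i=8: 1 | 2 | 2 | 3 | 4 | 5 | 6 | 7 | 8
  i=9: 1 | 2 | 3 | 4 | 5 | 6 | 7 | 8 | 9

the unique w with this rank table is (2, 7, 6, 5, 1, 9, 8, 4, 3).

ℓ(w)=19; the 7 essential cells (i,j,r):

[(2, 6, 1), (3, 5, 1), (4, 1, 0), (4, 4, 1), (6, 8, 5), (7, 4, 2), (8, 3, 2)]


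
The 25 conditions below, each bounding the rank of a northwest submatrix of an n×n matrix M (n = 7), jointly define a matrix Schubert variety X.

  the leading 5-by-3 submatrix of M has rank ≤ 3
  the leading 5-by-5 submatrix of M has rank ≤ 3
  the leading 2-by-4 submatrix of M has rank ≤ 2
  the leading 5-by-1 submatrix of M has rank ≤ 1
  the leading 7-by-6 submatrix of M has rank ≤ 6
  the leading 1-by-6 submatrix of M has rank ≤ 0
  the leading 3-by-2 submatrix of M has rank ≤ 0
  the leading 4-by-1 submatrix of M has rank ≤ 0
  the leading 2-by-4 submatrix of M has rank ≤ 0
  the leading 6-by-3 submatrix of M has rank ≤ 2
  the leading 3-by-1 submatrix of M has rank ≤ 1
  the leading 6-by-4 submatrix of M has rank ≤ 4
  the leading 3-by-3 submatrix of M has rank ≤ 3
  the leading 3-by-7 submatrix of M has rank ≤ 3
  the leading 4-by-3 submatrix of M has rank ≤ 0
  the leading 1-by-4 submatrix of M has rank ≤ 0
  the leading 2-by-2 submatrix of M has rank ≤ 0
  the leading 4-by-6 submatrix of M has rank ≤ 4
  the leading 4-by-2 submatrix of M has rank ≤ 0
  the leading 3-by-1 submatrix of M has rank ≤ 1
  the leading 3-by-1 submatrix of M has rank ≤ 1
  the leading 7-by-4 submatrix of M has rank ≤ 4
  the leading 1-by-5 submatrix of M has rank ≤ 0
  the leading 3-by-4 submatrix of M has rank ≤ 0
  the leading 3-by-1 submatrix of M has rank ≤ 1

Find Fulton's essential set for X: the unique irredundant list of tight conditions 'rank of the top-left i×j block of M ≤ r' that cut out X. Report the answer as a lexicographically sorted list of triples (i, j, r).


Computing R[i][j] = min implied NW-rank bound (n=7, 25 conditions):

  0, 0, 0, 0, 0, 0, 1
  0, 0, 0, 0, 1, 1, 2
  0, 0, 0, 0, 1, 2, 3
  0, 0, 0, 1, 2, 3, 4
  1, 1, 1, 2, 3, 4, 5
  1, 2, 2, 3, 4, 5, 6
  1, 2, 3, 4, 5, 6, 7

giving w = (7, 5, 6, 4, 1, 2, 3) via Δ²R.

|D(w)|=17, |Ess(w)|=3:

[(1, 6, 0), (3, 4, 0), (4, 3, 0)]


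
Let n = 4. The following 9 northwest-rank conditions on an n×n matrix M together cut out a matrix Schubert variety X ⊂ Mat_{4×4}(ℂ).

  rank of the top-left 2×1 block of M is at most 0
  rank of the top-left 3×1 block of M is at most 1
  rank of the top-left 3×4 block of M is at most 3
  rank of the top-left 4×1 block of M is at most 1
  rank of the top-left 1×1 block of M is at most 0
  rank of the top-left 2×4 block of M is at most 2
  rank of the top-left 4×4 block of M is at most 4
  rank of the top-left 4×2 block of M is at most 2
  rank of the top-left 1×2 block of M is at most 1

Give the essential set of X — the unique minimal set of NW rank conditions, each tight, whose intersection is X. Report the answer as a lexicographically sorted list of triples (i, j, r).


Rank table r_w(4×4) implied by the 9 constraints:

  row 1: 0  1  1  1
  row 2: 0  1  2  2
  row 3: 1  2  3  3
  row 4: 1  2  3  4

giving w = (2, 3, 1, 4) via Δ²R.

|D(w)|=2, |Ess(w)|=1:

[(2, 1, 0)]


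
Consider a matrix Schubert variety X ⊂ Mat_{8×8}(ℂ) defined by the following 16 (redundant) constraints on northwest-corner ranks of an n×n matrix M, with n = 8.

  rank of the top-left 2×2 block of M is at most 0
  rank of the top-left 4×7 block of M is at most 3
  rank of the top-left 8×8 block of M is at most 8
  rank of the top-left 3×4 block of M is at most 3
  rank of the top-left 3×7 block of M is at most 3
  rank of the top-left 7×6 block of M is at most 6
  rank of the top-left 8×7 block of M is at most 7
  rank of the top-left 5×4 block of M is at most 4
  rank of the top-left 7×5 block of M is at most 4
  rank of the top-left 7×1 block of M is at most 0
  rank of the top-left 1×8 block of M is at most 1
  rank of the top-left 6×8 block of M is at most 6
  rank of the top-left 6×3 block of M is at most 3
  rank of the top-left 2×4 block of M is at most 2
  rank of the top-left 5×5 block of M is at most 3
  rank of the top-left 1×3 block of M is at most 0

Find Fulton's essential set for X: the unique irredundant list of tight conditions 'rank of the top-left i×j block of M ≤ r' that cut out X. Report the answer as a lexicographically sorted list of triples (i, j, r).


Rank table r_w(8×8) implied by the 16 constraints:

  0  0  0  1  1  1  1  1
  0  0  1  2  2  2  2  2
  0  1  2  3  3  3  3  3
  0  1  2  3  3  3  3  4
  0  1  2  3  3  4  4  5
  0  1  2  3  4  5  5  6
  0  1  2  3  4  5  6  7
  1  2  3  4  5  6  7  8

hence w(1..8) = (4, 3, 2, 8, 6, 5, 7, 1).

D(w) has 14 cells with 5 SE-corners; essential set:

[(1, 3, 0), (2, 2, 0), (4, 7, 3), (5, 5, 3), (7, 1, 0)]


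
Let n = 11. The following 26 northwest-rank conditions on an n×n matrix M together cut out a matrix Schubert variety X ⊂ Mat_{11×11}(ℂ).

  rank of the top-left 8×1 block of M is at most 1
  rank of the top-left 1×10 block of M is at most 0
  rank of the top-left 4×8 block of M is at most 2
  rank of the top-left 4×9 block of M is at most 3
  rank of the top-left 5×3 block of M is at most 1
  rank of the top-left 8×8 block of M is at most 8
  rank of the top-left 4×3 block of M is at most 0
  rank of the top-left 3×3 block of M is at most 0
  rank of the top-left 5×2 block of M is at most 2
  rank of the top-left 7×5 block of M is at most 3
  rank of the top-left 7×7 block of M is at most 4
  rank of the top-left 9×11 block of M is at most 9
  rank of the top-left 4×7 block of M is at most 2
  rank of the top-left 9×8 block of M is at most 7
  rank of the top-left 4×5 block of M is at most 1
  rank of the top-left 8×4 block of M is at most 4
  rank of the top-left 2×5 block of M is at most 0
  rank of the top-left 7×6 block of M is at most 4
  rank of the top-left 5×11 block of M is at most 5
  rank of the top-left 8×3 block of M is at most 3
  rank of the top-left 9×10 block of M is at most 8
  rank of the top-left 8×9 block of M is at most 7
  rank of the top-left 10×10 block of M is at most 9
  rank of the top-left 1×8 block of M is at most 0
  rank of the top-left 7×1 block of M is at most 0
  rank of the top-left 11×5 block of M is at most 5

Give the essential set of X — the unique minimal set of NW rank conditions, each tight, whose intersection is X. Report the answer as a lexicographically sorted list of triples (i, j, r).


Reconstructing r_w from the 26 given conditions:

  i=1: 0 | 0 | 0 | 0 | 0 | 0 | 0 | 0 | 0 | 0 | 1
  i=2: 0 | 0 | 0 | 0 | 0 | 1 | 1 | 1 | 1 | 1 | 2
  i=3: 0 | 0 | 0 | 1 | 1 | 2 | 2 | 2 | 2 | 2 | 3
  i=4: 0 | 0 | 0 | 1 | 1 | 2 | 2 | 2 | 3 | 3 | 4
  i=5: 0 | 1 | 1 | 2 | 2 | 3 | 3 | 3 | 4 | 4 | 5
  i=6: 0 | 1 | 2 | 3 | 3 | 4 | 4 | 4 | 5 | 5 | 6
  i=7: 0 | 1 | 2 | 3 | 3 | 4 | 4 | 5 | 6 | 6 | 7
  i=8: 1 | 2 | 3 | 4 | 4 | 5 | 5 | 6 | 7 | 7 | 8
  i=9: 1 | 2 | 3 | 4 | 5 | 6 | 6 | 7 | 8 | 8 | 9
  i=10: 1 | 2 | 3 | 4 | 5 | 6 | 7 | 8 | 9 | 9 | 10
  i=11: 1 | 2 | 3 | 4 | 5 | 6 | 7 | 8 | 9 | 10 | 11

the unique w with this rank table is (11, 6, 4, 9, 2, 3, 8, 1, 5, 7, 10).

Fulton essential set (8 of the 29 Rothe cells):

[(1, 10, 0), (2, 5, 0), (4, 3, 0), (4, 5, 1), (4, 8, 2), (7, 1, 0), (7, 5, 3), (7, 7, 4)]


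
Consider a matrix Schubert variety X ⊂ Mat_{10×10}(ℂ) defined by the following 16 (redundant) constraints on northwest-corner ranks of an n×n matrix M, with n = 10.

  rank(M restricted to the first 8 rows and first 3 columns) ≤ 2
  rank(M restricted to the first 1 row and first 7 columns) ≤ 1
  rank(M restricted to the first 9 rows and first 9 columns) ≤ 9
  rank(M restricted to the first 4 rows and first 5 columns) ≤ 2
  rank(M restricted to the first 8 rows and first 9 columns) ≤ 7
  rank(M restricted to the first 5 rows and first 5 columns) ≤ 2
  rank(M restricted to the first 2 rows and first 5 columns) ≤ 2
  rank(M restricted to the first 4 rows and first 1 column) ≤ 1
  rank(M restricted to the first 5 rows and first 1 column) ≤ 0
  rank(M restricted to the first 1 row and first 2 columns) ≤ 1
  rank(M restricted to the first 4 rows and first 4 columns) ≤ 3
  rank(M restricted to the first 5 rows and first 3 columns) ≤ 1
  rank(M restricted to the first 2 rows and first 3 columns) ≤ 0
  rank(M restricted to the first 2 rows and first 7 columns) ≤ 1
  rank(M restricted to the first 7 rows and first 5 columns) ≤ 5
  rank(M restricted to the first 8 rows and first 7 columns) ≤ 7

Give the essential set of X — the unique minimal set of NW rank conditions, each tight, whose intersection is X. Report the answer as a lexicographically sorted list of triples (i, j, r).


Recovering R(i,j) via the rank-extension bound from the 16 conditions:

  R[1]: 0, 0, 0, 1, 1, 1, 1, 1, 1, 1
  R[2]: 0, 0, 0, 1, 1, 1, 1, 2, 2, 2
  R[3]: 0, 1, 1, 2, 2, 2, 2, 3, 3, 3
  R[4]: 0, 1, 1, 2, 2, 3, 3, 4, 4, 4
  R[5]: 0, 1, 1, 2, 2, 3, 4, 5, 5, 5
  R[6]: 1, 2, 2, 3, 3, 4, 5, 6, 6, 6
  R[7]: 1, 2, 2, 3, 4, 5, 6, 7, 7, 7
  R[8]: 1, 2, 2, 3, 4, 5, 6, 7, 7, 8
  R[9]: 1, 2, 3, 4, 5, 6, 7, 8, 8, 9
  R[10]: 1, 2, 3, 4, 5, 6, 7, 8, 9, 10

second differences of R give the permutation w = (4, 8, 2, 6, 7, 1, 5, 10, 3, 9).

|D(w)|=19, |Ess(w)|=7:

[(2, 3, 0), (2, 7, 1), (5, 1, 0), (5, 3, 1), (5, 5, 2), (8, 3, 2), (8, 9, 7)]


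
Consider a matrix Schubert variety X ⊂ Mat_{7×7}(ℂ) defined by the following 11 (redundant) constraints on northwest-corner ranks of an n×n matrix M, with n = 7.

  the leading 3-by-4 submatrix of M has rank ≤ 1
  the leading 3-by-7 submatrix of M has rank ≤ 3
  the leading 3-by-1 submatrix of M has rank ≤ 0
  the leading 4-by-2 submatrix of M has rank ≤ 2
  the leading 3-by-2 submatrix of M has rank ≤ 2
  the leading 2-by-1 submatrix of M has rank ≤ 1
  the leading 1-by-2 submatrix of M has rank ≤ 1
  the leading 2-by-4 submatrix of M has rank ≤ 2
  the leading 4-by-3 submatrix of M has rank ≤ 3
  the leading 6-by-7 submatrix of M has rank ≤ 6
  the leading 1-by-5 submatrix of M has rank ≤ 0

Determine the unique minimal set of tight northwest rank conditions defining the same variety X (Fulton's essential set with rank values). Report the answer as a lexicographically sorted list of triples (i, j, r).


Propagating the 11 rank bounds to every northwest block:

  i=1: 0 0 0 0 0 1 1
  i=2: 0 1 1 1 1 2 2
  i=3: 0 1 1 1 2 3 3
  i=4: 1 2 2 2 3 4 4
  i=5: 1 2 3 3 4 5 5
  i=6: 1 2 3 4 5 6 6
  i=7: 1 2 3 4 5 6 7

second differences of R give the permutation w = (6, 2, 5, 1, 3, 4, 7).

D(w) has 9 cells with 3 SE-corners; essential set:

[(1, 5, 0), (3, 1, 0), (3, 4, 1)]


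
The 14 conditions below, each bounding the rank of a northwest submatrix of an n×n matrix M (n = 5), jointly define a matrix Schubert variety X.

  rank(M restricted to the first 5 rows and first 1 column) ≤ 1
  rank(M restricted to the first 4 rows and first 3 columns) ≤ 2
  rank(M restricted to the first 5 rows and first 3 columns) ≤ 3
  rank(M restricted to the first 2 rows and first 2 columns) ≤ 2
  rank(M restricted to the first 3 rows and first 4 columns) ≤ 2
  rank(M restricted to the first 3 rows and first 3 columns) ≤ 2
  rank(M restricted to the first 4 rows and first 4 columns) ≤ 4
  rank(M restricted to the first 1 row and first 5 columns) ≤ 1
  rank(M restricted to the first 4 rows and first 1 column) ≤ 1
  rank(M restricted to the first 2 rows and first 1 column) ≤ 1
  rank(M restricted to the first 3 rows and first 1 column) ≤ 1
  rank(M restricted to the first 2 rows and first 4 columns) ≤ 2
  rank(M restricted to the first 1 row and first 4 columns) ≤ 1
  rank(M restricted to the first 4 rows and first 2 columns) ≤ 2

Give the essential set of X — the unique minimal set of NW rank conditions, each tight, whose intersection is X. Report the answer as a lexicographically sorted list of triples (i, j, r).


Rank table r_w(5×5) implied by the 14 constraints:

  row 1: 1 | 1 | 1 | 1 | 1
  row 2: 1 | 2 | 2 | 2 | 2
  row 3: 1 | 2 | 2 | 2 | 3
  row 4: 1 | 2 | 2 | 3 | 4
  row 5: 1 | 2 | 3 | 4 | 5

reading off 1-entries of Δ²R: w = (1, 2, 5, 4, 3).

2 SE-corners of the 3-cell Rothe diagram give Ess(w):

[(3, 4, 2), (4, 3, 2)]


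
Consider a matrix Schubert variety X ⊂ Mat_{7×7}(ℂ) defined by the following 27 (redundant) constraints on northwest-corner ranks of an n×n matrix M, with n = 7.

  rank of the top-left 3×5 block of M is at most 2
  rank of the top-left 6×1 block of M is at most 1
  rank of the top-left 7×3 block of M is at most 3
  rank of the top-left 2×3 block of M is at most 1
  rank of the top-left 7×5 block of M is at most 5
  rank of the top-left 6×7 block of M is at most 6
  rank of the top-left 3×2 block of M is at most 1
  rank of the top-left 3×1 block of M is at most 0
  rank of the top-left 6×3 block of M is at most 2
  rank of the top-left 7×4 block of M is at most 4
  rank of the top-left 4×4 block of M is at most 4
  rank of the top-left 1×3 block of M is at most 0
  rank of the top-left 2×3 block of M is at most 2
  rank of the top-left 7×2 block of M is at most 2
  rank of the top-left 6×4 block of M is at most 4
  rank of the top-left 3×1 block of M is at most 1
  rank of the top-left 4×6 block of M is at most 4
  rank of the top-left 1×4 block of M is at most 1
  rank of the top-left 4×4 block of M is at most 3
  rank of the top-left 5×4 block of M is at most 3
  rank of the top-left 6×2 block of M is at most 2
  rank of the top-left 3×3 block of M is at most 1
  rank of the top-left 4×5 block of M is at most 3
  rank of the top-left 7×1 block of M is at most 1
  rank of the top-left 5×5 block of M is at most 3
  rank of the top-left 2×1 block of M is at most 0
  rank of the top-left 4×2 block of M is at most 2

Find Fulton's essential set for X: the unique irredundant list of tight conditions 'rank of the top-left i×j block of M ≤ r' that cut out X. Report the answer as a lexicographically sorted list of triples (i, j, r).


Reconstructing r_w from the 27 given conditions:

  R[1]: 0 0 0 1 1 1 1
  R[2]: 0 1 1 2 2 2 2
  R[3]: 0 1 1 2 2 3 3
  R[4]: 1 2 2 3 3 4 4
  R[5]: 1 2 2 3 3 4 5
  R[6]: 1 2 2 3 4 5 6
  R[7]: 1 2 3 4 5 6 7

reading off 1-entries of Δ²R: w = (4, 2, 6, 1, 7, 5, 3).

6 SE-corners of the 10-cell Rothe diagram give Ess(w):

[(1, 3, 0), (3, 1, 0), (3, 3, 1), (3, 5, 2), (5, 5, 3), (6, 3, 2)]


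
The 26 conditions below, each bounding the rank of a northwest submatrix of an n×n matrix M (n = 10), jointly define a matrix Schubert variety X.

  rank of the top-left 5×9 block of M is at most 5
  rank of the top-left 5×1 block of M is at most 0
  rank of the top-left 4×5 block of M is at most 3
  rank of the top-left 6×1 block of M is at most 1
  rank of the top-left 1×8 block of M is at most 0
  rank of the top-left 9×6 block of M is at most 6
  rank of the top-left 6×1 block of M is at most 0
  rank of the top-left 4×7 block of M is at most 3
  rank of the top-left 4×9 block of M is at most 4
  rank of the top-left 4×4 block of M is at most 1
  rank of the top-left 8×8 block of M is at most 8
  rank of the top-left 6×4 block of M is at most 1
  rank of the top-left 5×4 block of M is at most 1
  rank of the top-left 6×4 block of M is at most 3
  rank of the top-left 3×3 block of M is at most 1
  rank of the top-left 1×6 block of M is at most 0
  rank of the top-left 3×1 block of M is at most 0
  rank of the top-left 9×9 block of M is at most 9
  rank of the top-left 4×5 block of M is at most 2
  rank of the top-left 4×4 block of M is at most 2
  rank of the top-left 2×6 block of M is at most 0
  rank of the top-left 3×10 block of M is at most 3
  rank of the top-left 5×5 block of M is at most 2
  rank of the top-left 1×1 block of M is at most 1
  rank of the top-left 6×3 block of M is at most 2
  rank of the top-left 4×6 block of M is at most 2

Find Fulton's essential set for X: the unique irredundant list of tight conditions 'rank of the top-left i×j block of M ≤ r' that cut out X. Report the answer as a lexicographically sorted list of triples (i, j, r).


Rank table r_w(10×10) implied by the 26 constraints:

  i=1: 0 0 0 0 0 0 0 0 1 1
  i=2: 0 0 0 0 0 0 1 1 2 2
  i=3: 0 1 1 1 1 1 2 2 3 3
  i=4: 0 1 1 1 2 2 3 3 4 4
  i=5: 0 1 1 1 2 3 4 4 5 5
  i=6: 0 1 1 1 2 3 4 5 6 6
  i=7: 1 2 2 2 3 4 5 6 7 7
  i=8: 1 2 3 3 4 5 6 7 8 8
  i=9: 1 2 3 4 5 6 7 8 9 9
  i=10: 1 2 3 4 5 6 7 8 9 10

so w = (9, 7, 2, 5, 6, 8, 1, 3, 4, 10).

|D(w)|=24, |Ess(w)|=4:

[(1, 8, 0), (2, 6, 0), (6, 1, 0), (6, 4, 1)]


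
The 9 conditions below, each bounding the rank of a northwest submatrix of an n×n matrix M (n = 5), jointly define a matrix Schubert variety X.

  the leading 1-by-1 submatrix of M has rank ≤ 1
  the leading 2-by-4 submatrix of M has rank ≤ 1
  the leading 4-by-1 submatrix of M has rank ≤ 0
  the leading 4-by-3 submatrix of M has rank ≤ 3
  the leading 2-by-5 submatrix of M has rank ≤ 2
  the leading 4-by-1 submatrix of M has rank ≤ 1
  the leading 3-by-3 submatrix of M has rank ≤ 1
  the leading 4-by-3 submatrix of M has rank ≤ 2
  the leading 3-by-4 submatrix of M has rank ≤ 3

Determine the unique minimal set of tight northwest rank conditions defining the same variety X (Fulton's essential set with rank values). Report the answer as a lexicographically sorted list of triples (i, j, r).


Reconstructing r_w from the 9 given conditions:

  R[1]: 0 | 1 | 1 | 1 | 1
  R[2]: 0 | 1 | 1 | 1 | 2
  R[3]: 0 | 1 | 1 | 2 | 3
  R[4]: 0 | 1 | 2 | 3 | 4
  R[5]: 1 | 2 | 3 | 4 | 5

second differences of R give the permutation w = (2, 5, 4, 3, 1).

|D(w)|=7, |Ess(w)|=3:

[(2, 4, 1), (3, 3, 1), (4, 1, 0)]


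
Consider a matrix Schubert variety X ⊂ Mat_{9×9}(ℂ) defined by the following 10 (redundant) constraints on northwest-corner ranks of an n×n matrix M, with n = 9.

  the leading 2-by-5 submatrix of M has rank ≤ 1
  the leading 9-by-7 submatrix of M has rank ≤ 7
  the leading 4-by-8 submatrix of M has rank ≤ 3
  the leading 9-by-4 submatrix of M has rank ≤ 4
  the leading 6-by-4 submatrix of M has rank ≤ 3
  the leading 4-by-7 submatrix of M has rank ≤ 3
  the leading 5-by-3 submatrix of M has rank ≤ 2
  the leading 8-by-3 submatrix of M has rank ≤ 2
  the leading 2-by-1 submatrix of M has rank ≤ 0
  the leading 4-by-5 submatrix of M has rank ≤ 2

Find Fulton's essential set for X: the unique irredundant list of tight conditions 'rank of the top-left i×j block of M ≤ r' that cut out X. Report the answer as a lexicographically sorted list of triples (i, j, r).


Recovering R(i,j) via the rank-extension bound from the 10 conditions:

  row 1: 0 | 1 | 1 | 1 | 1 | 1 | 1 | 1 | 1
  row 2: 0 | 1 | 1 | 1 | 1 | 2 | 2 | 2 | 2
  row 3: 1 | 2 | 2 | 2 | 2 | 3 | 3 | 3 | 3
  row 4: 1 | 2 | 2 | 2 | 2 | 3 | 3 | 3 | 4
  row 5: 1 | 2 | 2 | 3 | 3 | 4 | 4 | 4 | 5
  row 6: 1 | 2 | 2 | 3 | 4 | 5 | 5 | 5 | 6
  row 7: 1 | 2 | 2 | 3 | 4 | 5 | 6 | 6 | 7
  row 8: 1 | 2 | 2 | 3 | 4 | 5 | 6 | 7 | 8
  row 9: 1 | 2 | 3 | 4 | 5 | 6 | 7 | 8 | 9

second differences of R give the permutation w = (2, 6, 1, 9, 4, 5, 7, 8, 3).

5 SE-corners of the 14-cell Rothe diagram give Ess(w):

[(2, 1, 0), (2, 5, 1), (4, 5, 2), (4, 8, 3), (8, 3, 2)]


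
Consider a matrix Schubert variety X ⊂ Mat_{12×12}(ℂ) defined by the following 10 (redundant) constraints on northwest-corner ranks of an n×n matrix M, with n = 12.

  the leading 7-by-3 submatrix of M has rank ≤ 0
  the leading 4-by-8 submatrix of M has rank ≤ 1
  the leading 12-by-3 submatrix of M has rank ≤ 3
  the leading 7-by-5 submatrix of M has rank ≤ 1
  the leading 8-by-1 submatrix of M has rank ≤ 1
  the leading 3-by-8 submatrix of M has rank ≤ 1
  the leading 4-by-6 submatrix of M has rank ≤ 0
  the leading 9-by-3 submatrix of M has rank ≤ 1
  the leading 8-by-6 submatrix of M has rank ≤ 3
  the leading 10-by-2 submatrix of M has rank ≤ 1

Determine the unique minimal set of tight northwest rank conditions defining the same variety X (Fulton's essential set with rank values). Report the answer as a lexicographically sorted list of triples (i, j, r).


Propagating the 10 rank bounds to every northwest block:

  R[1]: 0  0  0  0  0  0  1  1  1  1  1  1
  R[2]: 0  0  0  0  0  0  1  1  2  2  2  2
  R[3]: 0  0  0  0  0  0  1  1  2  3  3  3
  R[4]: 0  0  0  0  0  0  1  1  2  3  4  4
  R[5]: 0  0  0  1  1  1  2  2  3  4  5  5
  R[6]: 0  0  0  1  1  2  3  3  4  5  6  6
  R[7]: 0  0  0  1  1  2  3  4  5  6  7  7
  R[8]: 1  1  1  2  2  3  4  5  6  7  8  8
  R[9]: 1  1  1  2  3  4  5  6  7  8  9  9
  R[10]: 1  1  2  3  4  5  6  7  8  9  10  10
  R[11]: 1  2  3  4  5  6  7  8  9  10  11  11
  R[12]: 1  2  3  4  5  6  7  8  9  10  11  12

the unique w with this rank table is (7, 9, 10, 11, 4, 6, 8, 1, 5, 3, 2, 12).

|D(w)|=41, |Ess(w)|=6:

[(4, 6, 0), (4, 8, 1), (7, 3, 0), (7, 5, 1), (9, 3, 1), (10, 2, 1)]


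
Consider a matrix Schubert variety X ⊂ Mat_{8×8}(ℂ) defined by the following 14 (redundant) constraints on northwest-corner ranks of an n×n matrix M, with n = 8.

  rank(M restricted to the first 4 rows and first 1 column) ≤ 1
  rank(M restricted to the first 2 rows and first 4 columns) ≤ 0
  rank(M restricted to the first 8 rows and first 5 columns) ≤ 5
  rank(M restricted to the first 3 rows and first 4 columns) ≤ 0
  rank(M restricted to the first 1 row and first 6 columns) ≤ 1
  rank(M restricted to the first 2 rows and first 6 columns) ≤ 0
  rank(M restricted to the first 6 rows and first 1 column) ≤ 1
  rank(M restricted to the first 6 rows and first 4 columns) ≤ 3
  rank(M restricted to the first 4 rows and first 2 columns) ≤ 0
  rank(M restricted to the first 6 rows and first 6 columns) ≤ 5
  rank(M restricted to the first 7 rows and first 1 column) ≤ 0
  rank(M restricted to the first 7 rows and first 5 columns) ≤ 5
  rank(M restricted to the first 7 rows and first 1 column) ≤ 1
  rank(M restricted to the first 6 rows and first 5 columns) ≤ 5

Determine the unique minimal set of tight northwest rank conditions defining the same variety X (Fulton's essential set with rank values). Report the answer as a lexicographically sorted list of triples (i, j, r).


Reconstructing r_w from the 14 given conditions:

  R[1]: 0 0 0 0 0 0 1 1
  R[2]: 0 0 0 0 0 0 1 2
  R[3]: 0 0 0 0 1 1 2 3
  R[4]: 0 0 1 1 2 2 3 4
  R[5]: 0 1 2 2 3 3 4 5
  R[6]: 0 1 2 3 4 4 5 6
  R[7]: 0 1 2 3 4 5 6 7
  R[8]: 1 2 3 4 5 6 7 8

giving w = (7, 8, 5, 3, 2, 4, 6, 1) via Δ²R.

Fulton essential set (4 of the 21 Rothe cells):

[(2, 6, 0), (3, 4, 0), (4, 2, 0), (7, 1, 0)]
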